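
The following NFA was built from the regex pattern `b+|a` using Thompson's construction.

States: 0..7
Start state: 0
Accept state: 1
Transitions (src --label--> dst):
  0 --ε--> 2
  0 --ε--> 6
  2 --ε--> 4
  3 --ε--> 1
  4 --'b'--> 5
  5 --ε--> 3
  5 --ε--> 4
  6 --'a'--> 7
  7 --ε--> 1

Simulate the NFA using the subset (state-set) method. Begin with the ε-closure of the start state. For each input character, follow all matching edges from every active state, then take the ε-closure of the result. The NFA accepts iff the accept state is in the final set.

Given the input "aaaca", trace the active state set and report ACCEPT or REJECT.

Answer: REJECT

Steps:
start: ε-closure({0}) = {0,2,4,6}
'a' @ 1: {1,7}  ✓accept
'a' @ 2: {}  — state set empty
rest 'aca' ignored (set empty)
after full input: {}  (accept=1 not in)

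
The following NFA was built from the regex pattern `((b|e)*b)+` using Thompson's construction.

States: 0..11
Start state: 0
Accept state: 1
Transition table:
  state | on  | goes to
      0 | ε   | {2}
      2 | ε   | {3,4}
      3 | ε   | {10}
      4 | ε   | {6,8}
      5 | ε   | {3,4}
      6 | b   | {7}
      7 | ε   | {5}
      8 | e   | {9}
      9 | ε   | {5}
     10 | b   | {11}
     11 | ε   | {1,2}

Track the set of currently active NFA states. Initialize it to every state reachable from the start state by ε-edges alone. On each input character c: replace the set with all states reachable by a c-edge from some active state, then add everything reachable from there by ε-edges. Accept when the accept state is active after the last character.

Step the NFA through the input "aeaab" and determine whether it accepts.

Answer: REJECT

Derivation:
S₀ = ε-closure({0}) = {0,2,3,4,6,8,10}
'a' @ 1: {}  — state set empty
rest 'eaab' ignored (set empty)
end set {} — state 1 not in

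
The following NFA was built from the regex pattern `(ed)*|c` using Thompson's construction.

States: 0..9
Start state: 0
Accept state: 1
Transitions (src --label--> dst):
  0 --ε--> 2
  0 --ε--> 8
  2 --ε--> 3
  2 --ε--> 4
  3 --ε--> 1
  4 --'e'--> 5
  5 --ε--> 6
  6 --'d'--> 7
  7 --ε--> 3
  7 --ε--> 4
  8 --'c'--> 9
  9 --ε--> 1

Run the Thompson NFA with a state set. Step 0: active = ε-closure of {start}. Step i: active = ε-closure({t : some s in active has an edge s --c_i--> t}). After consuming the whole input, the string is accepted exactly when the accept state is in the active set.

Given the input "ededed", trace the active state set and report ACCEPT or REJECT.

Answer: ACCEPT

Derivation:
initial (ε-close {0}): {0,1,2,3,4,8}
'e' @ 1: {5,6}
'd' @ 2: {1,3,4,7}  ✓accept
'e' @ 3: {5,6}
'd' @ 4: {1,3,4,7}  ✓accept
'e' @ 5: {5,6}
'd' @ 6: {1,3,4,7}  ✓accept
end set {1,3,4,7} — state 1 in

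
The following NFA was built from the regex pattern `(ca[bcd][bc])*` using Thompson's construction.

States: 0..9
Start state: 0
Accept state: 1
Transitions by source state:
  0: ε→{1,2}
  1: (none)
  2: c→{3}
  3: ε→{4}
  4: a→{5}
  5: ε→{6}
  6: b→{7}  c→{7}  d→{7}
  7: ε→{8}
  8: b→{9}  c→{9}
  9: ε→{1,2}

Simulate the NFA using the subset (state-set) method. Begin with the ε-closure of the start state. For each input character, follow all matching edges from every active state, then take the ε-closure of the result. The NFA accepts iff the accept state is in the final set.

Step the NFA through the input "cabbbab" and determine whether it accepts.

Answer: REJECT

Derivation:
start: ε-closure({0}) = {0,1,2}
'c' @ 1: {3,4}
'a' @ 2: {5,6}
'b' @ 3: {7,8}
'b' @ 4: {1,2,9}  (accept∈set)
'b' @ 5: {}  — state set empty
rest 'ab' ignored (set empty)
after full input: {}  (accept=1 not in)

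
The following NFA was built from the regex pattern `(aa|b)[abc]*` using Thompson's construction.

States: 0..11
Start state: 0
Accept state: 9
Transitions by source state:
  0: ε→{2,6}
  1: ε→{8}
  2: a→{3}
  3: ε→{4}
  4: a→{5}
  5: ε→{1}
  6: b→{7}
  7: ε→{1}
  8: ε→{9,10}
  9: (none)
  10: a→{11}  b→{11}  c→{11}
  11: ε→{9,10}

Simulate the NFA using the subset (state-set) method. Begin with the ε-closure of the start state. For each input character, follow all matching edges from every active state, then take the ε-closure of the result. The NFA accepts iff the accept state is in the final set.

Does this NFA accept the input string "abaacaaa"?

Answer: REJECT

Derivation:
start: ε-closure({0}) = {0,2,6}
'a' @ 1: {3,4}
'b' @ 2: {}  — dead — no transitions
rest 'aacaaa' ignored (set empty)
final: {}; accept 9 not in set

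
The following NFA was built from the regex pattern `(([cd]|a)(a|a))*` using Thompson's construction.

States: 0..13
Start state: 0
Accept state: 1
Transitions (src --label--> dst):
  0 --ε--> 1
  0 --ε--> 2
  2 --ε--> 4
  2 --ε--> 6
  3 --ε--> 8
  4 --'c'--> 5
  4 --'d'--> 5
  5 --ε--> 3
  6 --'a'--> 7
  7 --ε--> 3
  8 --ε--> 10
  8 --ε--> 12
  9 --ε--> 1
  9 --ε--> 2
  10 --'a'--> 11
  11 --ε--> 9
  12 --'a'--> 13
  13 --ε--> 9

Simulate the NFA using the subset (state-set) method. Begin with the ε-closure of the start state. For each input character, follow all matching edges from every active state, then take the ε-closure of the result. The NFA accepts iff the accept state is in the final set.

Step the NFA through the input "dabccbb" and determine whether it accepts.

Answer: REJECT

Trace:
initial (ε-close {0}): {0,1,2,4,6}
'd' @ 1: {3,5,8,10,12}
'a' @ 2: {1,2,4,6,9,11,13}  (accept∈set)
'b' @ 3: {}  — state set empty
rest 'ccbb' ignored (set empty)
after full input: {}  (accept=1 not in)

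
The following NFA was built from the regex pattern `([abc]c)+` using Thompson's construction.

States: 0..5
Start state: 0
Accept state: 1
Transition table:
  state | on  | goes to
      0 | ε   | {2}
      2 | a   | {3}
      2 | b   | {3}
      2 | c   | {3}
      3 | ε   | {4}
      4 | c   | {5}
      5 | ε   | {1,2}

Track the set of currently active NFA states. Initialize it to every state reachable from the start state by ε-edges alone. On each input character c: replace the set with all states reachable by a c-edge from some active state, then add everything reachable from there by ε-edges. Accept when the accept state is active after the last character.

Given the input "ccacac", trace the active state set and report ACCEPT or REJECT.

Answer: ACCEPT

Steps:
S₀ = ε-closure({0}) = {0,2}
'c' @ 1: {3,4}
'c' @ 2: {1,2,5}  ✓accept
'a' @ 3: {3,4}
'c' @ 4: {1,2,5}  ✓accept
'a' @ 5: {3,4}
'c' @ 6: {1,2,5}  ✓accept
final: {1,2,5}; accept 1 in set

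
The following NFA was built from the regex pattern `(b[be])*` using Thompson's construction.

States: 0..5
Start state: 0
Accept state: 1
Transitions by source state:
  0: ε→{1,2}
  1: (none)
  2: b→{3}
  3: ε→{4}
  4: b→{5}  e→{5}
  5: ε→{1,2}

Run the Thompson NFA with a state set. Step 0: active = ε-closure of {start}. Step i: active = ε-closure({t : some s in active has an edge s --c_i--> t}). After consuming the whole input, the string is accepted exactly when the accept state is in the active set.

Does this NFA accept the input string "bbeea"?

initial (ε-close {0}): {0,1,2}
'b' @ 1: {3,4}
'b' @ 2: {1,2,5}  ✓accept
'e' @ 3: {}  — no active states
rest 'ea' ignored (set empty)
final: {}; accept 1 not in set

Answer: REJECT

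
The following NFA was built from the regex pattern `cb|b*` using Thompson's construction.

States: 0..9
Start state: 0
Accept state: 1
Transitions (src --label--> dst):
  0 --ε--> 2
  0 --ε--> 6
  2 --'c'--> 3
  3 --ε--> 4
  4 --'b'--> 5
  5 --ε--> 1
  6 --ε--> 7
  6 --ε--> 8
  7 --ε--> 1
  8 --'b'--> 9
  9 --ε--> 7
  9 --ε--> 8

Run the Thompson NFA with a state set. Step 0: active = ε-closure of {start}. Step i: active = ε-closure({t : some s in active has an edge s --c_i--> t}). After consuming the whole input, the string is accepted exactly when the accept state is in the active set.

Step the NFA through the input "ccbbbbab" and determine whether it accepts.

Answer: REJECT

Derivation:
S₀ = ε-closure({0}) = {0,1,2,6,7,8}
'c' @ 1: {3,4}
'c' @ 2: {}  — dead — no transitions
rest 'bbbbab' ignored (set empty)
end set {} — state 1 not in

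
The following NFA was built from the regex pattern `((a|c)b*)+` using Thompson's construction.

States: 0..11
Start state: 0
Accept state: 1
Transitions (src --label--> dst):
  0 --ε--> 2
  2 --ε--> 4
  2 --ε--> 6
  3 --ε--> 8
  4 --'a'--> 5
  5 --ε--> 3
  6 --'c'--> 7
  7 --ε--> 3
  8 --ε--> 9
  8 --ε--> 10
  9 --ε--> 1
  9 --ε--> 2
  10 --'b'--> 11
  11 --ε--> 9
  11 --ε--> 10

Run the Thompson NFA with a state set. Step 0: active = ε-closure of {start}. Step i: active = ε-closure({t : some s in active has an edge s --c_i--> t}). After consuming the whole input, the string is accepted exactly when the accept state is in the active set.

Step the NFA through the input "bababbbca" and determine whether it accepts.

Answer: REJECT

Trace:
initial (ε-close {0}): {0,2,4,6}
'b' @ 1: {}  — no active states
rest 'ababbbca' ignored (set empty)
final: {}; accept 1 not in set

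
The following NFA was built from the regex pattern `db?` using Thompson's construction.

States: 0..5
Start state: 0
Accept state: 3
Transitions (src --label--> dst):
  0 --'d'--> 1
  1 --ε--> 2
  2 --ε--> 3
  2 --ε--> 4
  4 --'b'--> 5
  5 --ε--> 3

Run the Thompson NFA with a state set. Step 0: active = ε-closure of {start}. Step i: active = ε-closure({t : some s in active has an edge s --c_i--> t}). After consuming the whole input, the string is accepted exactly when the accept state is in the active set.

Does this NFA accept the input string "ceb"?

Answer: REJECT

Steps:
S₀ = ε-closure({0}) = {0}
'c' @ 1: {}  — no active states
rest 'eb' ignored (set empty)
final: {}; accept 3 not in set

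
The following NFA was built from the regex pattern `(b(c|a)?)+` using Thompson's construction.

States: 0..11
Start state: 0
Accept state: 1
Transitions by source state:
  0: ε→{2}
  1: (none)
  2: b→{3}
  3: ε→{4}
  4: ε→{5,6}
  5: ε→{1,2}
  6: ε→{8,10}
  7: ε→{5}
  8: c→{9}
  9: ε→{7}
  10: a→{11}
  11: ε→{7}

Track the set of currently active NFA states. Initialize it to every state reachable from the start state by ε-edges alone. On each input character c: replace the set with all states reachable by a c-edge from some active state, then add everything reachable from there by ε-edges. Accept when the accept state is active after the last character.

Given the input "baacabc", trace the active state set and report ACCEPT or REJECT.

start: ε-closure({0}) = {0,2}
'b' @ 1: {1,2,3,4,5,6,8,10}  [accepting]
'a' @ 2: {1,2,5,7,11}  [accepting]
'a' @ 3: {}  — state set empty
rest 'cabc' ignored (set empty)
final: {}; accept 1 not in set

Answer: REJECT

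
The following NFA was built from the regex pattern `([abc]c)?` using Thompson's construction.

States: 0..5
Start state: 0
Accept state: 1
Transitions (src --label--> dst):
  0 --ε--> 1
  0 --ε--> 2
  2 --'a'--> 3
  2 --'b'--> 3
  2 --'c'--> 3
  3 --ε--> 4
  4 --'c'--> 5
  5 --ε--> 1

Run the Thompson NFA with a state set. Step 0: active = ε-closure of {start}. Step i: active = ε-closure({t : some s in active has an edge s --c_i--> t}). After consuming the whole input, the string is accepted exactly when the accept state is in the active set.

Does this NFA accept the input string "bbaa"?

S₀ = ε-closure({0}) = {0,1,2}
'b' @ 1: {3,4}
'b' @ 2: {}  — state set empty
rest 'aa' ignored (set empty)
after full input: {}  (accept=1 not in)

Answer: REJECT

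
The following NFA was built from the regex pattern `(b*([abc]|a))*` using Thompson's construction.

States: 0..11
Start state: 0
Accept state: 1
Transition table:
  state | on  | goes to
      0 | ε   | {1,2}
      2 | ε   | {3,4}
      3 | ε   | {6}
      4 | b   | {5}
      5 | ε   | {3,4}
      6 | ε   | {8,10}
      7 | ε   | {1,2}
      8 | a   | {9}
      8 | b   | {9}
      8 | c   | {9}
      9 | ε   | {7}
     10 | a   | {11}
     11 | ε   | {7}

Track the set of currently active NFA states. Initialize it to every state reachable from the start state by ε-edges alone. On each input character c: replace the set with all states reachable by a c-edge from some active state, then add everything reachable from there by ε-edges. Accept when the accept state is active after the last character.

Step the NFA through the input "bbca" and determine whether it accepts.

Answer: ACCEPT

Derivation:
start: ε-closure({0}) = {0,1,2,3,4,6,8,10}
'b' @ 1: {1,2,3,4,5,6,7,8,9,10}  ✓accept
'b' @ 2: {1,2,3,4,5,6,7,8,9,10}  ✓accept
'c' @ 3: {1,2,3,4,6,7,8,9,10}  ✓accept
'a' @ 4: {1,2,3,4,6,7,8,9,10,11}  ✓accept
after full input: {1,2,3,4,6,7,8,9,10,11}  (accept=1 in)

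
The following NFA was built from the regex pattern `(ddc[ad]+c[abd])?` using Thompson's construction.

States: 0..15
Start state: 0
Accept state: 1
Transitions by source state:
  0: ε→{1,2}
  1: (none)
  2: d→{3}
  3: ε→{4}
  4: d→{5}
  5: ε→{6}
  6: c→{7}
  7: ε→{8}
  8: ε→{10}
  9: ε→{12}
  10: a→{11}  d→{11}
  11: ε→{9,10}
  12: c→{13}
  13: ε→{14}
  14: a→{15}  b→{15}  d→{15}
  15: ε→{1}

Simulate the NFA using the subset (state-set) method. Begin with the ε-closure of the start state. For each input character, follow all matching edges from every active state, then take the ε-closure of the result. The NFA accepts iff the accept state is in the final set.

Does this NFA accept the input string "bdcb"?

start: ε-closure({0}) = {0,1,2}
'b' @ 1: {}  — no active states
rest 'dcb' ignored (set empty)
end set {} — state 1 not in

Answer: REJECT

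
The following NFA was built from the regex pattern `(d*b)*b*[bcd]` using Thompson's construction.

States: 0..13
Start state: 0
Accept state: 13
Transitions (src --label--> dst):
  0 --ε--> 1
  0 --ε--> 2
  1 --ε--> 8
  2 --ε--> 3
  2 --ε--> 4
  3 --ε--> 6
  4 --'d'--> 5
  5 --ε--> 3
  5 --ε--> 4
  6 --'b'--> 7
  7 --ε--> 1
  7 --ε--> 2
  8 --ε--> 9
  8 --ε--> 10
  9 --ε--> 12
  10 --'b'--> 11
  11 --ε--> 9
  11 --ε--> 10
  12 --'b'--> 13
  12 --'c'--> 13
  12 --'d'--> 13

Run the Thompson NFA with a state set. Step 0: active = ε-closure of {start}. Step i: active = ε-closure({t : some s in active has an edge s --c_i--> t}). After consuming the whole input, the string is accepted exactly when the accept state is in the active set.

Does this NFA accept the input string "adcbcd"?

start: ε-closure({0}) = {0,1,2,3,4,6,8,9,10,12}
'a' @ 1: {}  — no active states
rest 'dcbcd' ignored (set empty)
final: {}; accept 13 not in set

Answer: REJECT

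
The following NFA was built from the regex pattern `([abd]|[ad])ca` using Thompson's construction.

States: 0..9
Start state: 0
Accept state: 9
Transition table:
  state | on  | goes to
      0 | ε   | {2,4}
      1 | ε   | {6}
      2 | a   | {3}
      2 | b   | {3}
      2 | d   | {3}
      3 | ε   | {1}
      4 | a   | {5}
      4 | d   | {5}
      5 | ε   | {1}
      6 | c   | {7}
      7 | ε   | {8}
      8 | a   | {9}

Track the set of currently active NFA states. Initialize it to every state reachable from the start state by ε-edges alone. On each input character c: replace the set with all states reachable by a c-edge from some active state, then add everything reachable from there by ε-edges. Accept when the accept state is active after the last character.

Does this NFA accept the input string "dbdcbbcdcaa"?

start: ε-closure({0}) = {0,2,4}
'd' @ 1: {1,3,5,6}
'b' @ 2: {}  — no active states
rest 'dcbbcdcaa' ignored (set empty)
after full input: {}  (accept=9 not in)

Answer: REJECT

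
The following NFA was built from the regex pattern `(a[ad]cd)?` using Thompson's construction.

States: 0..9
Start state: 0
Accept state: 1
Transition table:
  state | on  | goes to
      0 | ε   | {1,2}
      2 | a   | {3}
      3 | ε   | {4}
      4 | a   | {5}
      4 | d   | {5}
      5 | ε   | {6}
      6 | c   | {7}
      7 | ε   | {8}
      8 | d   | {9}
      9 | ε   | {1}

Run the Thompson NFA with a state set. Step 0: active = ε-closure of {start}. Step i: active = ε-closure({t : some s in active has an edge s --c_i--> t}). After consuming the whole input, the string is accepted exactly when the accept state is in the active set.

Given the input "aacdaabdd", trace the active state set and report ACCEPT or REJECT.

S₀ = ε-closure({0}) = {0,1,2}
'a' @ 1: {3,4}
'a' @ 2: {5,6}
'c' @ 3: {7,8}
'd' @ 4: {1,9}  (accept∈set)
'a' @ 5: {}  — dead — no transitions
rest 'abdd' ignored (set empty)
after full input: {}  (accept=1 not in)

Answer: REJECT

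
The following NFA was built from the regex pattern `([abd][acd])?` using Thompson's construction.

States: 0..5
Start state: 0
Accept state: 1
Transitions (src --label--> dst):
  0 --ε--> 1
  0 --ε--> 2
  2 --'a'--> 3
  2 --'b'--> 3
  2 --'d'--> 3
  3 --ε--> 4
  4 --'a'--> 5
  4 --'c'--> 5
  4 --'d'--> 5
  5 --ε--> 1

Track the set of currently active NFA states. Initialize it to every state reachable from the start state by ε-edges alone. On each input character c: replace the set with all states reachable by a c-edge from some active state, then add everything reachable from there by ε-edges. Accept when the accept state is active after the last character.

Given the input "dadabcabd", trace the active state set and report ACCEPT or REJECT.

initial (ε-close {0}): {0,1,2}
'd' @ 1: {3,4}
'a' @ 2: {1,5}  ✓accept
'd' @ 3: {}  — dead — no transitions
rest 'abcabd' ignored (set empty)
after full input: {}  (accept=1 not in)

Answer: REJECT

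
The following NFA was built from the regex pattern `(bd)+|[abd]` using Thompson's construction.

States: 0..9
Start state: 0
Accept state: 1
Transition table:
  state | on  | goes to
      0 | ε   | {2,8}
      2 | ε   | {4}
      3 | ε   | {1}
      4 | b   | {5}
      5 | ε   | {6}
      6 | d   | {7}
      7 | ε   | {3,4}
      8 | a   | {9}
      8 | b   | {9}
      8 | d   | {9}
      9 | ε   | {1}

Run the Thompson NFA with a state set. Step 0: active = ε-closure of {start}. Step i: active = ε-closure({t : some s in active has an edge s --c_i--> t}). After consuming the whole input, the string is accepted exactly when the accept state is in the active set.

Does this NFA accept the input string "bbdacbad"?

initial (ε-close {0}): {0,2,4,8}
'b' @ 1: {1,5,6,9}  [accepting]
'b' @ 2: {}  — state set empty
rest 'dacbad' ignored (set empty)
after full input: {}  (accept=1 not in)

Answer: REJECT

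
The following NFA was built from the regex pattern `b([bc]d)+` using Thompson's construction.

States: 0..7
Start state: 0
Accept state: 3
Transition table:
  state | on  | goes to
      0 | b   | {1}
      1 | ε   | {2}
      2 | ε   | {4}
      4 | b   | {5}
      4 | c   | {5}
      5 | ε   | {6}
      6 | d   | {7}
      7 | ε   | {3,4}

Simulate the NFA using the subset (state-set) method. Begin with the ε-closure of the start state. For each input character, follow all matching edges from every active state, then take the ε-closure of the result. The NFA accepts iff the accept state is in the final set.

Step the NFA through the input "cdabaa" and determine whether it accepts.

start: ε-closure({0}) = {0}
'c' @ 1: {}  — no active states
rest 'dabaa' ignored (set empty)
after full input: {}  (accept=3 not in)

Answer: REJECT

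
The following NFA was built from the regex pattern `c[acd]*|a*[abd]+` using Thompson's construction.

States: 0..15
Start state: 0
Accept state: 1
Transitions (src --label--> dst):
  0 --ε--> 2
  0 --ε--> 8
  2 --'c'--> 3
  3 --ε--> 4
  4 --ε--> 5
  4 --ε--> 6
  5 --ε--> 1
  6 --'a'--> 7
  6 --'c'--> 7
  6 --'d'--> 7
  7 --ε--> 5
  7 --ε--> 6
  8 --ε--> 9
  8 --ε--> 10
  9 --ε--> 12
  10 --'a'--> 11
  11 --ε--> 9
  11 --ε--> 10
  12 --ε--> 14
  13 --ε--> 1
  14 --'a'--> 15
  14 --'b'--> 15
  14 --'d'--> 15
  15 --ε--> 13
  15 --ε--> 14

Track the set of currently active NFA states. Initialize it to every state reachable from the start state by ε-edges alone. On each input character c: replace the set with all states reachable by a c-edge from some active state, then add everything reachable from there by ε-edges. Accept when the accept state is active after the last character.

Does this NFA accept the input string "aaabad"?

Answer: ACCEPT

Derivation:
initial (ε-close {0}): {0,2,8,9,10,12,14}
'a' @ 1: {1,9,10,11,12,13,14,15}  (accept∈set)
'a' @ 2: {1,9,10,11,12,13,14,15}  (accept∈set)
'a' @ 3: {1,9,10,11,12,13,14,15}  (accept∈set)
'b' @ 4: {1,13,14,15}  (accept∈set)
'a' @ 5: {1,13,14,15}  (accept∈set)
'd' @ 6: {1,13,14,15}  (accept∈set)
after full input: {1,13,14,15}  (accept=1 in)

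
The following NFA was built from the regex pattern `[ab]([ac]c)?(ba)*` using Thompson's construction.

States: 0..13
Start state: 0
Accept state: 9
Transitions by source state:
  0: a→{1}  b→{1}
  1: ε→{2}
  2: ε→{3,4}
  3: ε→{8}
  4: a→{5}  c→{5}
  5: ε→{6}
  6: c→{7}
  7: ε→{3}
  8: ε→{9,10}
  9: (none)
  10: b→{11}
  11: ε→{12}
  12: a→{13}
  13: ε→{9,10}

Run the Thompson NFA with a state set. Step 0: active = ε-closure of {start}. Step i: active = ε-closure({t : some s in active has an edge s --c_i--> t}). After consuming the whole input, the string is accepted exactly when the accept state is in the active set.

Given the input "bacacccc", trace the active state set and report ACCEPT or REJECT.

initial (ε-close {0}): {0}
'b' @ 1: {1,2,3,4,8,9,10}  (accept∈set)
'a' @ 2: {5,6}
'c' @ 3: {3,7,8,9,10}  (accept∈set)
'a' @ 4: {}  — state set empty
rest 'cccc' ignored (set empty)
final: {}; accept 9 not in set

Answer: REJECT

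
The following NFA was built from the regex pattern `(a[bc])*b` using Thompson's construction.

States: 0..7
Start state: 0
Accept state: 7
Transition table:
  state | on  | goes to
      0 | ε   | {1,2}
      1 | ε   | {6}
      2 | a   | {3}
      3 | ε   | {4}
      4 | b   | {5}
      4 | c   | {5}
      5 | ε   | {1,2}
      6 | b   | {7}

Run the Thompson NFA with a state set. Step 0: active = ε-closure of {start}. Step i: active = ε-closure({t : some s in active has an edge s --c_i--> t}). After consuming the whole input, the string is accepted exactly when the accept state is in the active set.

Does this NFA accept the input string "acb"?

initial (ε-close {0}): {0,1,2,6}
'a' @ 1: {3,4}
'c' @ 2: {1,2,5,6}
'b' @ 3: {7}  ✓accept
final: {7}; accept 7 in set

Answer: ACCEPT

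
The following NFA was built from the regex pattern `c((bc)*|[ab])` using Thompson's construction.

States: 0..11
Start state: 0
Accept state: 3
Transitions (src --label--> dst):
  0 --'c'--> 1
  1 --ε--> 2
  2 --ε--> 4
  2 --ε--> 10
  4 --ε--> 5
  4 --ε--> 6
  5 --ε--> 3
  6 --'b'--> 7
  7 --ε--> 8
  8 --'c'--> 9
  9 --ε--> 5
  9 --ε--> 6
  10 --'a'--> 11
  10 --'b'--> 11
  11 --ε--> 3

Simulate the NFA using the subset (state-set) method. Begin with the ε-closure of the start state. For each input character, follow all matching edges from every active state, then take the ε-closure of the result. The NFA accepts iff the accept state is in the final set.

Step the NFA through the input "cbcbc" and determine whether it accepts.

Answer: ACCEPT

Steps:
S₀ = ε-closure({0}) = {0}
'c' @ 1: {1,2,3,4,5,6,10}  (accept∈set)
'b' @ 2: {3,7,8,11}  (accept∈set)
'c' @ 3: {3,5,6,9}  (accept∈set)
'b' @ 4: {7,8}
'c' @ 5: {3,5,6,9}  (accept∈set)
end set {3,5,6,9} — state 3 in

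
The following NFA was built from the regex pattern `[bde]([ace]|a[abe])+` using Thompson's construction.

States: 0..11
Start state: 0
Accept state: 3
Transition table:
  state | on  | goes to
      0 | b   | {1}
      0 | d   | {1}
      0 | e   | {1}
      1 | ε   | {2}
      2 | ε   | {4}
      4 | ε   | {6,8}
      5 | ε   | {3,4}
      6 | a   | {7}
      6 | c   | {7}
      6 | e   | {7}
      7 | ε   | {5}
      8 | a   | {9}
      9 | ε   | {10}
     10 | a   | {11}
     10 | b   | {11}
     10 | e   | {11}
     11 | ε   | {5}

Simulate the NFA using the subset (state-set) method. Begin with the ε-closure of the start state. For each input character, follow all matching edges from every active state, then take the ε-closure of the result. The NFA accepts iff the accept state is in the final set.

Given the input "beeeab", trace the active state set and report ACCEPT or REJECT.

Answer: ACCEPT

Steps:
start: ε-closure({0}) = {0}
'b' @ 1: {1,2,4,6,8}
'e' @ 2: {3,4,5,6,7,8}  ✓accept
'e' @ 3: {3,4,5,6,7,8}  ✓accept
'e' @ 4: {3,4,5,6,7,8}  ✓accept
'a' @ 5: {3,4,5,6,7,8,9,10}  ✓accept
'b' @ 6: {3,4,5,6,8,11}  ✓accept
end set {3,4,5,6,8,11} — state 3 in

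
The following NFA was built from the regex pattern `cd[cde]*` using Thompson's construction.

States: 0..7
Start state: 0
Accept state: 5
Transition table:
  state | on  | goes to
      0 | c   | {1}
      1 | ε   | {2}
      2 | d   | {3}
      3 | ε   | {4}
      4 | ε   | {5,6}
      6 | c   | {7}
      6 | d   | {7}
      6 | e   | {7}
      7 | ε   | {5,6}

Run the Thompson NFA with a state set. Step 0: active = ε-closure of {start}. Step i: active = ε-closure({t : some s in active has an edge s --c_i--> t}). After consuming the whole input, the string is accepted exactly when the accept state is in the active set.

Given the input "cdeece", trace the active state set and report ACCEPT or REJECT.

start: ε-closure({0}) = {0}
'c' @ 1: {1,2}
'd' @ 2: {3,4,5,6}  (accept∈set)
'e' @ 3: {5,6,7}  (accept∈set)
'e' @ 4: {5,6,7}  (accept∈set)
'c' @ 5: {5,6,7}  (accept∈set)
'e' @ 6: {5,6,7}  (accept∈set)
end set {5,6,7} — state 5 in

Answer: ACCEPT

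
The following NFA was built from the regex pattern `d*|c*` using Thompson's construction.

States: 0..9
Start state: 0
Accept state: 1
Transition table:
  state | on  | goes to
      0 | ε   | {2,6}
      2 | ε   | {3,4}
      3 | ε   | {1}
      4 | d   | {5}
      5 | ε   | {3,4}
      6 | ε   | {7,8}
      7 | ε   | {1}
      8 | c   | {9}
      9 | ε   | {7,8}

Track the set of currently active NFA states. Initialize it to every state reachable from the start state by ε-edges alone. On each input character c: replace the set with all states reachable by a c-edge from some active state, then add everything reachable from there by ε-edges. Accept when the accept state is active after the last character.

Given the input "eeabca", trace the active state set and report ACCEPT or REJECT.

Answer: REJECT

Steps:
initial (ε-close {0}): {0,1,2,3,4,6,7,8}
'e' @ 1: {}  — dead — no transitions
rest 'eabca' ignored (set empty)
final: {}; accept 1 not in set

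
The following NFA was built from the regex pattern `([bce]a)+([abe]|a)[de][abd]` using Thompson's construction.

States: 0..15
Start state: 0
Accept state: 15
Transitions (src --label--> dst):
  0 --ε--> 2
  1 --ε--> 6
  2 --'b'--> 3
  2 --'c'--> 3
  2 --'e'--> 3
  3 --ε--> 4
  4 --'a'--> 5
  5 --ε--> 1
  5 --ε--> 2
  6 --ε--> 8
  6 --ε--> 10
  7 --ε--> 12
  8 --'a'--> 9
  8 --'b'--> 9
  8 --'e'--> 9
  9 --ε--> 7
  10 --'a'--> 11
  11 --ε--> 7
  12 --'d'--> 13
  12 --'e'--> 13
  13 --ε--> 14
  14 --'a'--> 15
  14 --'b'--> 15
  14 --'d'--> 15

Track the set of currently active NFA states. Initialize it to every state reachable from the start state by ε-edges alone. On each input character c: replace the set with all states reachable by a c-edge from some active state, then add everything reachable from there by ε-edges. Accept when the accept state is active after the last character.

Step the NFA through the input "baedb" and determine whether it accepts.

S₀ = ε-closure({0}) = {0,2}
'b' @ 1: {3,4}
'a' @ 2: {1,2,5,6,8,10}
'e' @ 3: {3,4,7,9,12}
'd' @ 4: {13,14}
'b' @ 5: {15}  [accepting]
final: {15}; accept 15 in set

Answer: ACCEPT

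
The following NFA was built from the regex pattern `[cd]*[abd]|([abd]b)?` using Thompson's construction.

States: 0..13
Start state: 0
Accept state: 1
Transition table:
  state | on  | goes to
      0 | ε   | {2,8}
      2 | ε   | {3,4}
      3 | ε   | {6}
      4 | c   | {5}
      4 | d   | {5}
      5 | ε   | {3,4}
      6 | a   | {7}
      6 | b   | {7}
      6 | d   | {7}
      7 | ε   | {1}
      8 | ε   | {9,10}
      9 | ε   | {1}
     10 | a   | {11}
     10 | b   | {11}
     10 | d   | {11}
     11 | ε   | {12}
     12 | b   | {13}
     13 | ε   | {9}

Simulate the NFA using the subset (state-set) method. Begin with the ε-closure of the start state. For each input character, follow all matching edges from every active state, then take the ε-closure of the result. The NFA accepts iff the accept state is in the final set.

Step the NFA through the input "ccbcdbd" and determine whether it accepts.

Answer: REJECT

Trace:
S₀ = ε-closure({0}) = {0,1,2,3,4,6,8,9,10}
'c' @ 1: {3,4,5,6}
'c' @ 2: {3,4,5,6}
'b' @ 3: {1,7}  ✓accept
'c' @ 4: {}  — state set empty
rest 'dbd' ignored (set empty)
final: {}; accept 1 not in set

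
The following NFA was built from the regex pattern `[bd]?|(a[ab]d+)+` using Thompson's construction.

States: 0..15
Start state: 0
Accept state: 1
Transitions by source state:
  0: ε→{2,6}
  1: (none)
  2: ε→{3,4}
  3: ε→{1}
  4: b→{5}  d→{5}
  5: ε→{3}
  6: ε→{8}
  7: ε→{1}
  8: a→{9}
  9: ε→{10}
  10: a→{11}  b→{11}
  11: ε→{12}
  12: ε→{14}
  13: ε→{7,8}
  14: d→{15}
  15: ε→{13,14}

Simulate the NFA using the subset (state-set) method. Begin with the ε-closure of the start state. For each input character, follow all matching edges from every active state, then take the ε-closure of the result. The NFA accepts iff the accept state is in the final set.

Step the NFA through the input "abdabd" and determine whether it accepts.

S₀ = ε-closure({0}) = {0,1,2,3,4,6,8}
'a' @ 1: {9,10}
'b' @ 2: {11,12,14}
'd' @ 3: {1,7,8,13,14,15}  (accept∈set)
'a' @ 4: {9,10}
'b' @ 5: {11,12,14}
'd' @ 6: {1,7,8,13,14,15}  (accept∈set)
after full input: {1,7,8,13,14,15}  (accept=1 in)

Answer: ACCEPT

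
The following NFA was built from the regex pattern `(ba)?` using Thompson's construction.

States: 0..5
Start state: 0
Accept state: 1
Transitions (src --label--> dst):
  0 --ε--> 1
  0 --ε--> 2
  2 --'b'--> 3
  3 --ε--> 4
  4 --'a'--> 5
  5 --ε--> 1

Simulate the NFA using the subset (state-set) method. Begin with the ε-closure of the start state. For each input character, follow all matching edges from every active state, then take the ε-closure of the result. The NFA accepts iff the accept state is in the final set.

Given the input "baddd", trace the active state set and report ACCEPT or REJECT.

Answer: REJECT

Steps:
start: ε-closure({0}) = {0,1,2}
'b' @ 1: {3,4}
'a' @ 2: {1,5}  [accepting]
'd' @ 3: {}  — state set empty
rest 'dd' ignored (set empty)
after full input: {}  (accept=1 not in)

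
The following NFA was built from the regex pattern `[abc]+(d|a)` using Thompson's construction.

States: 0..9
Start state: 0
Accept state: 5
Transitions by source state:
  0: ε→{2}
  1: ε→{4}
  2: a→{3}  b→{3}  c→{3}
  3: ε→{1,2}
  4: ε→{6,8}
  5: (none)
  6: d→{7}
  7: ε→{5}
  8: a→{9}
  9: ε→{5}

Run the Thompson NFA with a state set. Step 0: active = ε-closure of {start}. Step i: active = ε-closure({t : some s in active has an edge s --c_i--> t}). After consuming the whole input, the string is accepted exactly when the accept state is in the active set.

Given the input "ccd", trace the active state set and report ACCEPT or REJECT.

initial (ε-close {0}): {0,2}
'c' @ 1: {1,2,3,4,6,8}
'c' @ 2: {1,2,3,4,6,8}
'd' @ 3: {5,7}  [accepting]
after full input: {5,7}  (accept=5 in)

Answer: ACCEPT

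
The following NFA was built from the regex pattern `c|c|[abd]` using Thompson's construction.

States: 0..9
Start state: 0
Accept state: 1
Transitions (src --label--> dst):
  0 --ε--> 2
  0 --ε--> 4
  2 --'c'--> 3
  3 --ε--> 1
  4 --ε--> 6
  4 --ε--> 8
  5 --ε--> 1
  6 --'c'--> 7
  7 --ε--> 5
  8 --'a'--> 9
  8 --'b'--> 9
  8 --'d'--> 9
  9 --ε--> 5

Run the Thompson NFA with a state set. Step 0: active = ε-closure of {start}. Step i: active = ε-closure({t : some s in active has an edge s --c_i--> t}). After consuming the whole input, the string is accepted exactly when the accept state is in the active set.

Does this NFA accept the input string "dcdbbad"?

Answer: REJECT

Derivation:
initial (ε-close {0}): {0,2,4,6,8}
'd' @ 1: {1,5,9}  ✓accept
'c' @ 2: {}  — state set empty
rest 'dbbad' ignored (set empty)
final: {}; accept 1 not in set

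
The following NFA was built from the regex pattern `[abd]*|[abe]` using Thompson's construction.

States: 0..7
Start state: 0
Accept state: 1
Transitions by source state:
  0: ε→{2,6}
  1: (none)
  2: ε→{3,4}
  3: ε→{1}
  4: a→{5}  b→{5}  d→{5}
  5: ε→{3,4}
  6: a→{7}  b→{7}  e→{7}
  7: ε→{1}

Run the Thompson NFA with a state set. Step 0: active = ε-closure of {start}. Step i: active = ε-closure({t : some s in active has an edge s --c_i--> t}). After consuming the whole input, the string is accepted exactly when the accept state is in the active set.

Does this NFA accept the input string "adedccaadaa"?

initial (ε-close {0}): {0,1,2,3,4,6}
'a' @ 1: {1,3,4,5,7}  [accepting]
'd' @ 2: {1,3,4,5}  [accepting]
'e' @ 3: {}  — no active states
rest 'dccaadaa' ignored (set empty)
end set {} — state 1 not in

Answer: REJECT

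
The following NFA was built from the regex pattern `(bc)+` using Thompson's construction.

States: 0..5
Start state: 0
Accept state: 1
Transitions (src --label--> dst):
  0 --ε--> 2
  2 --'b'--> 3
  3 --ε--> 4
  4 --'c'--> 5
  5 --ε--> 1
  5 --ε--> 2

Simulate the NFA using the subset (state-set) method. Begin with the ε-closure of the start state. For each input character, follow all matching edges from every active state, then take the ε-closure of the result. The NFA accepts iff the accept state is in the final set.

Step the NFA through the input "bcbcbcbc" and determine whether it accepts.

initial (ε-close {0}): {0,2}
'b' @ 1: {3,4}
'c' @ 2: {1,2,5}  [accepting]
'b' @ 3: {3,4}
'c' @ 4: {1,2,5}  [accepting]
'b' @ 5: {3,4}
'c' @ 6: {1,2,5}  [accepting]
'b' @ 7: {3,4}
'c' @ 8: {1,2,5}  [accepting]
after full input: {1,2,5}  (accept=1 in)

Answer: ACCEPT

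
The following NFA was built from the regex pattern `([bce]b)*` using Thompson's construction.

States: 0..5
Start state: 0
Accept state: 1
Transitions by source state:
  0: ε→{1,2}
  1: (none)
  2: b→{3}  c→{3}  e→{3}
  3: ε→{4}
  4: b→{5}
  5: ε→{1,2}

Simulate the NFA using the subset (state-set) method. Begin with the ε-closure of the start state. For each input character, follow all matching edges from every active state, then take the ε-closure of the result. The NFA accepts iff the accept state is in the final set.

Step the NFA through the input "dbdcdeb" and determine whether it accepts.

S₀ = ε-closure({0}) = {0,1,2}
'd' @ 1: {}  — dead — no transitions
rest 'bdcdeb' ignored (set empty)
end set {} — state 1 not in

Answer: REJECT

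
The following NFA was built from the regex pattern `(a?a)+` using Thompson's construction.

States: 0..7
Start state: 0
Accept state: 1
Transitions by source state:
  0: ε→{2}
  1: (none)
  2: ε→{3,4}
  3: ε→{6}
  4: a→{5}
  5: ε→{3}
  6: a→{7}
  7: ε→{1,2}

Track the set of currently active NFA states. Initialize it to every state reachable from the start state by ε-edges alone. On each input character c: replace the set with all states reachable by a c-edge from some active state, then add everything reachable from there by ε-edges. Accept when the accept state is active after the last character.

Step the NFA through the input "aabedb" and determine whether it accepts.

Answer: REJECT

Steps:
S₀ = ε-closure({0}) = {0,2,3,4,6}
'a' @ 1: {1,2,3,4,5,6,7}  ✓accept
'a' @ 2: {1,2,3,4,5,6,7}  ✓accept
'b' @ 3: {}  — no active states
rest 'edb' ignored (set empty)
final: {}; accept 1 not in set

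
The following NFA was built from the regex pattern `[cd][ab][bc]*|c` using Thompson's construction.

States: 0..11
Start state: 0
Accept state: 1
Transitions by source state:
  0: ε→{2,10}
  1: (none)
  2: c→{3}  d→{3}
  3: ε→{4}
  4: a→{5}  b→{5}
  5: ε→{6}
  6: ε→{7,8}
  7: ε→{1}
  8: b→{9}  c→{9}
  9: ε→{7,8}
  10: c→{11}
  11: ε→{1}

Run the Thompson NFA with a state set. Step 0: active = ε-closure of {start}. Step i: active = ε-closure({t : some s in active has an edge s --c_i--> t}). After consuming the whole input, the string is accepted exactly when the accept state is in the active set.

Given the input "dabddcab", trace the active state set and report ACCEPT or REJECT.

initial (ε-close {0}): {0,2,10}
'd' @ 1: {3,4}
'a' @ 2: {1,5,6,7,8}  ✓accept
'b' @ 3: {1,7,8,9}  ✓accept
'd' @ 4: {}  — state set empty
rest 'dcab' ignored (set empty)
end set {} — state 1 not in

Answer: REJECT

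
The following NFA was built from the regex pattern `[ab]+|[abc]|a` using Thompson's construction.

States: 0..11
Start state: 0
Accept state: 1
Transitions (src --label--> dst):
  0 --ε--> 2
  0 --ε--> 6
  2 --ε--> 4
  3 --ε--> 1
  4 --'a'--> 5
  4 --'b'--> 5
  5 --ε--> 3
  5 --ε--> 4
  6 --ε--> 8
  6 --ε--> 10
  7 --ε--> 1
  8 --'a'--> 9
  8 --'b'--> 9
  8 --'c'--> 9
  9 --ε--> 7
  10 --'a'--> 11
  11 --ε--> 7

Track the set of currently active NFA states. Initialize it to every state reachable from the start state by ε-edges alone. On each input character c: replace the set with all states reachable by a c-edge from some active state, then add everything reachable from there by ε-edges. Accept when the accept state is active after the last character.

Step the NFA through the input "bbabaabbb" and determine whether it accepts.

Answer: ACCEPT

Derivation:
initial (ε-close {0}): {0,2,4,6,8,10}
'b' @ 1: {1,3,4,5,7,9}  (accept∈set)
'b' @ 2: {1,3,4,5}  (accept∈set)
'a' @ 3: {1,3,4,5}  (accept∈set)
'b' @ 4: {1,3,4,5}  (accept∈set)
'a' @ 5: {1,3,4,5}  (accept∈set)
'a' @ 6: {1,3,4,5}  (accept∈set)
'b' @ 7: {1,3,4,5}  (accept∈set)
'b' @ 8: {1,3,4,5}  (accept∈set)
'b' @ 9: {1,3,4,5}  (accept∈set)
final: {1,3,4,5}; accept 1 in set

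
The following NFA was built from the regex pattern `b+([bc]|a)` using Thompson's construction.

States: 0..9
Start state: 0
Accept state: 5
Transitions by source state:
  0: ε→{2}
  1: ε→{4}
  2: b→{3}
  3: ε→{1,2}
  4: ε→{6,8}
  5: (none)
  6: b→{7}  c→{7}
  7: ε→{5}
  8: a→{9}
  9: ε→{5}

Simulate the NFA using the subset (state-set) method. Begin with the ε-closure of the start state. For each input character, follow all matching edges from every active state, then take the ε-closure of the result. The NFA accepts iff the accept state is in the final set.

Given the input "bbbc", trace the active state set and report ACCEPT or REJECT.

start: ε-closure({0}) = {0,2}
'b' @ 1: {1,2,3,4,6,8}
'b' @ 2: {1,2,3,4,5,6,7,8}  [accepting]
'b' @ 3: {1,2,3,4,5,6,7,8}  [accepting]
'c' @ 4: {5,7}  [accepting]
final: {5,7}; accept 5 in set

Answer: ACCEPT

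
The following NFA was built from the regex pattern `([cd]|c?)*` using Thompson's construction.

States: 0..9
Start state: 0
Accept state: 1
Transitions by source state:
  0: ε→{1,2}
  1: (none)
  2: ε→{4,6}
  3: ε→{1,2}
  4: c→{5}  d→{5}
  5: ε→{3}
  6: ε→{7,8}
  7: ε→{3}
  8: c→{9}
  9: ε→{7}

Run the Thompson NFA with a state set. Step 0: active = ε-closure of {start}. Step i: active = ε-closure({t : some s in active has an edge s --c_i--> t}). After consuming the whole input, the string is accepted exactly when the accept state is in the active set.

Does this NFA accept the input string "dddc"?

S₀ = ε-closure({0}) = {0,1,2,3,4,6,7,8}
'd' @ 1: {1,2,3,4,5,6,7,8}  ✓accept
'd' @ 2: {1,2,3,4,5,6,7,8}  ✓accept
'd' @ 3: {1,2,3,4,5,6,7,8}  ✓accept
'c' @ 4: {1,2,3,4,5,6,7,8,9}  ✓accept
final: {1,2,3,4,5,6,7,8,9}; accept 1 in set

Answer: ACCEPT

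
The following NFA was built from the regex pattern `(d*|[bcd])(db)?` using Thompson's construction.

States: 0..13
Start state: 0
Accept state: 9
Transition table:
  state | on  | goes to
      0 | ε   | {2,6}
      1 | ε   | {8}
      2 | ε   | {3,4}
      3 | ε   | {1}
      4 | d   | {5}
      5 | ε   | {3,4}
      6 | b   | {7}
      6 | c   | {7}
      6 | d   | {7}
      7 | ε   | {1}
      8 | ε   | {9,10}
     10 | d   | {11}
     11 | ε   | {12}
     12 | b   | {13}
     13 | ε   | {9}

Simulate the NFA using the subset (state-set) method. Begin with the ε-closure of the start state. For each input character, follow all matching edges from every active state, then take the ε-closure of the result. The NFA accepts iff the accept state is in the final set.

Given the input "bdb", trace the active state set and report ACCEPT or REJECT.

initial (ε-close {0}): {0,1,2,3,4,6,8,9,10}
'b' @ 1: {1,7,8,9,10}  ✓accept
'd' @ 2: {11,12}
'b' @ 3: {9,13}  ✓accept
final: {9,13}; accept 9 in set

Answer: ACCEPT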